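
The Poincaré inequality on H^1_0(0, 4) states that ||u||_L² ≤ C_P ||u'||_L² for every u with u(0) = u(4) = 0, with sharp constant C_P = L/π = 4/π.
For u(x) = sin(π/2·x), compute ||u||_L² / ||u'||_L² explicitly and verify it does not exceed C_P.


||u||_L² / ||u'||_L² = 2/π < C_P = 4/π.

u(x) = sin(π/2·x), so u'(x) = π*cos(π*x/2)/2.
Writing u(x) = A·sin(kπx/L) with A = 1 and k = 2, use ∫_0^L sin²(kπx/L) dx = L/2 and ∫_0^L cos²(kπx/L) dx = L/2.
u² = 1·sin²(π/2·x) and (u')² = π^2/4·cos²(π/2·x), and each of sin², cos² integrates to L/2 = 2 over (0, 4).
∫_0^4 u² dx = 2, so ||u||_L² = sqrt(2).
∫_0^4 (u')² dx = π^2/2, so ||u'||_L² = sqrt(2)*π/2.
Ratio ||u||_L² / ||u'||_L² = 2/π.
Sharp Poincaré constant on H^1_0(0, 4) is C_P = L/π = 4/π, achieved by sin(π/4·x).
This is the k = 2 harmonic; the ratio L/(kπ) is strictly less than C_P = L/π, consistent with the sharp inequality ||u||_L² ≤ C_P ||u'||_L².


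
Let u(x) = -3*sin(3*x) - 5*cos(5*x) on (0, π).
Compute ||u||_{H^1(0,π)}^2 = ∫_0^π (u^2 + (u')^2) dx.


||u||_{H^1(0,π)}^2 = 370*π

u'(x) = 25*sin(5*x) - 9*cos(3*x).
Expand u² and (u')² and integrate term by term on (0, π), using: for integers n ≥ 1, ∫_0^π sin²(nx) dx = ∫_0^π cos²(nx) dx = π/2; for n ≠ n', ∫_0^π sin(nx)sin(n'x) dx = ∫_0^π cos(nx)cos(n'x) dx = 0; and by product-to-sum, ∫_0^π sin(nx)cos(n'x) dx = ½∫_0^π [sin((n+n')x) + sin((n−n')x)] dx, which is 0 when n+n' is even and 2n/(n²−n'²) when n+n' is odd (it need not vanish on (0, π)).
  u² squared terms: (-5)²·∫cos(5x)² dx = 25·π/2 = 25*π/2;  (-3)²·∫sin(3x)² dx = 9·π/2 = 9*π/2.
  u² cross terms: 2·(-5)·(-3)·∫cos(5x)·sin(3x) dx = 30·(0) = 0.
  So ∫_0^π u² dx = 25*π/2 + 9*π/2 + 0 = 17*π.
  (u')² squared terms: (-9)²·∫cos(3x)² dx = 81·π/2 = 81*π/2;  (25)²·∫sin(5x)² dx = 625·π/2 = 625*π/2.
  (u')² cross terms: 2·(-9)·(25)·∫cos(3x)·sin(5x) dx = -450·(0) = 0.
  So ∫_0^π (u')² dx = 81*π/2 + 625*π/2 + 0 = 353*π.
||u||_{H^1}^2 = (17*π) + (353*π) = 370*π.


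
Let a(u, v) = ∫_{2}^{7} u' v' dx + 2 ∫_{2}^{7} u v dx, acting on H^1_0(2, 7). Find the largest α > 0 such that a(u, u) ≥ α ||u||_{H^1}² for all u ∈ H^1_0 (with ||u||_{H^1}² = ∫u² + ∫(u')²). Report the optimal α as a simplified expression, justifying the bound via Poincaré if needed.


α = 1

Coercivity of a(·,·) on H^1_0(2, 7) means a(u, u) ≥ α ||u||_{H^1}² for every u ∈ H^1_0.
The interval has length L = 5, and Poincaré/coercivity depend only on L. Here a(u, u) = ∫(u')² + (2)·∫u².
Here c = 2 ≥ 1, so a(u,u) = ∫(u')² + c∫u² ≥ ∫(u')² + ∫u² = ||u||_{H^1}², i.e. α = 1 works. No larger α is possible: a(u,u) ≥ α||u||_{H^1}² means (1−α)∫(u')² ≥ (α−c)∫u², and for the modes u_n = sin(nπ(x−x₀)/L) (x₀ the left endpoint) one has ∫u_n²/∫(u_n')² = (L/(nπ))² → 0, so a(u_n,u_n)/||u_n||_{H^1}² → 1. Hence the optimal constant is α = 1.
Therefore α = 1.


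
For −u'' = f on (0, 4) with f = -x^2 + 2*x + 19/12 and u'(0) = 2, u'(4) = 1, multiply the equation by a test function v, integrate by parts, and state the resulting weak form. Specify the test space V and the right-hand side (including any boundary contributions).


V = H^1(0, 4) (v unrestricted at boundary; u is determined up to an additive constant); weak form: ∫_0^4 u'v' dx = ∫_0^4 (-x^2 + 2*x + 19/12) v dx + v(4) − 2·v(0) for all v ∈ V.

Multiply both sides by a test function v and integrate from 0 to 4:
  ∫_0^4 −u''(x) v(x) dx = ∫_0^4 f(x) v(x) dx.
Integrate the LHS by parts once:
  ∫_0^4 −u'' v dx = −[u'(x) v(x)]_0^4 + ∫_0^4 u'(x) v'(x) dx.
Thus ∫_0^4 u'(x) v'(x) dx = ∫_0^4 f(x) v(x) dx + [u'(x) v(x)]_0^4.
Choose V so that boundary terms are either known or forced to vanish.
u has inhomogeneous Neumann u'(0) = 2, u'(4) = 1. [u' v]_0^4 = (1)·v(4) − (2)·v(0) = v(4) − 2·v(0). Take V = H^1(0, 4); boundary term becomes part of RHS.
Weak formulation: find u (satisfying any essential BC) such that ∫_0^4 u'(x) v'(x) dx = ∫_0^4 f v dx + v(4) − 2·v(0) for all v ∈ V (Neumann data are natural BCs: they enter the RHS as boundary terms).
Substituting f(x) = -x^2 + 2*x + 19/12, the right-hand side is ∫_0^4 (-x^2 + 2*x + 19/12) v dx + v(4) − 2·v(0).
Compatibility check (pure Neumann): taking v ≡ 1 ∈ V gives 0 = ∫_0^4 f dx + (1) − (2), i.e. ∫_0^4 f dx must equal u'(0) − u'(4) = 1. Indeed ∫_0^4 (-x^2 + 2*x + 19/12) dx = 1, so the data are compatible. The solution is then unique only up to an additive constant (fix it e.g. by requiring ∫_0^4 u dx = 0).


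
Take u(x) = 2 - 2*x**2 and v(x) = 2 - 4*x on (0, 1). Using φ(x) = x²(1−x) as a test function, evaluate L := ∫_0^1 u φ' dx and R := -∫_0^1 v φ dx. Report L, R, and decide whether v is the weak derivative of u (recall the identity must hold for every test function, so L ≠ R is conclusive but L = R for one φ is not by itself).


LHS = 1/5, RHS = 1/30. No, v is not the weak derivative of u.

u(x) = 2 - 2*x**2, classical derivative u'(x) = -4*x.
φ(x) = x²(1−x), so φ'(x) = x*(2 - 3*x).
Note φ(0) = φ(1) = 0, so the boundary term u·φ vanishes.
LHS = ∫_0^1 u(x) φ'(x) dx = ∫_0^1 (6*x^4 - 4*x^3 - 6*x^2 + 4*x) dx. Term by term:
  ∫_0^1 6*x^4 dx = 6/5;  ∫_0^1 -4*x^3 dx = -1;  ∫_0^1 -6*x^2 dx = -2;
  ∫_0^1 4*x dx = 2.
Sum: 6/5 − 1 − 2 + 2 = 1/5.
So LHS = 1/5.
∫_0^1 v(x) φ(x) dx = ∫_0^1 (4*x^4 - 6*x^3 + 2*x^2) dx. Term by term:
  ∫_0^1 4*x^4 dx = 4/5;  ∫_0^1 -6*x^3 dx = -3/2;  ∫_0^1 2*x^2 dx = 2/3.
Sum: 4/5 − 3/2 + 2/3 = -1/30.
So RHS = -∫_0^1 v(x) φ(x) dx = 1/30.
LHS − RHS = 1/6 ≠ 0, so the identity fails.
(For a valid weak derivative the identity must hold for EVERY test function, in particular this one. The failure shows v is NOT the weak derivative of u.)
Correct weak derivative would be u'(x) = -4*x.


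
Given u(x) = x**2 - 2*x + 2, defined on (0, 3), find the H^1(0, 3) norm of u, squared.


||u||_{H^1}^2 = 138/5

The H^1 norm (squared) on an interval (0, L) is
  ||u||_{H^1}^2 = ∫_0^L u(x)^2 dx + ∫_0^L u'(x)^2 dx.
Compute u'(x) = 2*x - 2.
Then u(x)^2 = x**4 - 4*x**3 + 8*x**2 - 8*x + 4 and u'(x)^2 = 4*x**2 - 8*x + 4.
Integrate each monomial from 0 to 3 using ∫_0^3 c·x^n dx = c·3^(n+1)/(n+1):
  ∫_0^3 u(x)^2 dx = ∫_0^3 (x^4 - 4*x^3 + 8*x^2 - 8*x + 4) dx. Term by term:
    ∫_0^3 x^4 dx = 243/5;  ∫_0^3 -4*x^3 dx = -81;  ∫_0^3 8*x^2 dx = 72;
    ∫_0^3 -8*x dx = -36;  ∫_0^3 4 dx = 12.
  Sum: 243/5 − 81 + 72 − 36 + 12 = 78/5.
  ∫_0^3 u'(x)^2 dx = ∫_0^3 (4*x^2 - 8*x + 4) dx. Term by term:
    ∫_0^3 4*x^2 dx = 36;  ∫_0^3 -8*x dx = -36;  ∫_0^3 4 dx = 12.
  Sum: 36 − 36 + 12 = 12.
Adding: ||u||_{H^1}^2 = 78/5 + 12 = 138/5.


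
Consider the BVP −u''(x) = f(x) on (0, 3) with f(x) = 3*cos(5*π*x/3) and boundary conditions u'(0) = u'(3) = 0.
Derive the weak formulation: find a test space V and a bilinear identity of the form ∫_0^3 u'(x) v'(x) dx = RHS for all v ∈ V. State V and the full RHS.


V = H^1(0, 3) (no boundary constraint on v; u is determined up to an additive constant); weak form: ∫_0^3 u'v' dx = ∫_0^3 (3*cos(5*π*x/3)) v dx for all v ∈ V.

Multiply both sides by a test function v and integrate from 0 to 3:
  ∫_0^3 −u''(x) v(x) dx = ∫_0^3 f(x) v(x) dx.
Integrate the LHS by parts once:
  ∫_0^3 −u'' v dx = −[u'(x) v(x)]_0^3 + ∫_0^3 u'(x) v'(x) dx.
Thus ∫_0^3 u'(x) v'(x) dx = ∫_0^3 f(x) v(x) dx + [u'(x) v(x)]_0^3.
Choose V so that boundary terms are either known or forced to vanish.
u has homogeneous Neumann: u'(0) = u'(3) = 0. So [u' v]_0^3 = 0·v(3) − 0·v(0) = 0 for any v; take V = H^1(0, 3).
Weak formulation: find u (satisfying any essential BC) such that ∫_0^3 u'(x) v'(x) dx = ∫_0^3 f v dx for all v ∈ V (homogeneous Neumann, so boundary terms vanish).
Substituting f(x) = 3*cos(5*π*x/3), the right-hand side is ∫_0^3 (3*cos(5*π*x/3)) v dx.
Compatibility check (pure Neumann): taking v ≡ 1 ∈ V gives 0 = ∫_0^3 f dx + (0) − (0), i.e. ∫_0^3 f dx must equal u'(0) − u'(3) = 0. Indeed ∫_0^3 (3*cos(5*π*x/3)) dx = 0, so the data are compatible. The solution is then unique only up to an additive constant (fix it e.g. by requiring ∫_0^3 u dx = 0).


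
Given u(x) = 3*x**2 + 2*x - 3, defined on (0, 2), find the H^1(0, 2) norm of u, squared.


||u||_{H^1}^2 = 3214/15

The H^1 norm (squared) on an interval (0, L) is
  ||u||_{H^1}^2 = ∫_0^L u(x)^2 dx + ∫_0^L u'(x)^2 dx.
Compute u'(x) = 6*x + 2.
Then u(x)^2 = 9*x**4 + 12*x**3 - 14*x**2 - 12*x + 9 and u'(x)^2 = 36*x**2 + 24*x + 4.
Integrate each monomial from 0 to 2 using ∫_0^2 c·x^n dx = c·2^(n+1)/(n+1):
  ∫_0^2 u(x)^2 dx = ∫_0^2 (9*x^4 + 12*x^3 - 14*x^2 - 12*x + 9) dx. Term by term:
    ∫_0^2 9*x^4 dx = 288/5;  ∫_0^2 12*x^3 dx = 48;  ∫_0^2 -14*x^2 dx = -112/3;
    ∫_0^2 -12*x dx = -24;  ∫_0^2 9 dx = 18.
  Sum: 288/5 + 48 − 112/3 − 24 + 18 = 934/15.
  ∫_0^2 u'(x)^2 dx = ∫_0^2 (36*x^2 + 24*x + 4) dx. Term by term:
    ∫_0^2 36*x^2 dx = 96;  ∫_0^2 24*x dx = 48;  ∫_0^2 4 dx = 8.
  Sum: 96 + 48 + 8 = 152.
Adding: ||u||_{H^1}^2 = 934/15 + 152 = 3214/15.


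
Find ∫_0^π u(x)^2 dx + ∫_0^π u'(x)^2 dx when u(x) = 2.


||u||_{H^1(0,π)}^2 = 4*π

u'(x) = 0.
Expand u² and (u')² and integrate term by term on (0, π), using: for integers n ≥ 1, ∫_0^π sin²(nx) dx = ∫_0^π cos²(nx) dx = π/2; for n ≠ n', ∫_0^π sin(nx)sin(n'x) dx = ∫_0^π cos(nx)cos(n'x) dx = 0; and by product-to-sum, ∫_0^π sin(nx)cos(n'x) dx = ½∫_0^π [sin((n+n')x) + sin((n−n')x)] dx, which is 0 when n+n' is even and 2n/(n²−n'²) when n+n' is odd (it need not vanish on (0, π)). For the constant mode: ∫_0^π 1 dx = π, ∫_0^π cos(nx) dx = 0, ∫_0^π sin(nx) dx = (1−(−1)^n)/n.
  u² squared terms: (2)²·∫1 dx = 4·π = 4*π.
  So ∫_0^π u² dx = 4*π.
  u' ≡ 0, so ∫_0^π (u')² dx = 0.
||u||_{H^1}^2 = (4*π) + (0) = 4*π.


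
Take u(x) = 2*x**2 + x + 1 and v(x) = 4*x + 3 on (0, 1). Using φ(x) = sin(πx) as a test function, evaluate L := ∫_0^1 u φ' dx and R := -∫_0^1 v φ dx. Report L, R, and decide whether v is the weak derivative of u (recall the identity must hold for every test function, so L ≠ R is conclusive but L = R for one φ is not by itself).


LHS = -6/π, RHS = -10/π. No, v is not the weak derivative of u.

u(x) = 2*x**2 + x + 1, classical derivative u'(x) = 4*x + 1.
φ(x) = sin(πx), so φ'(x) = π*cos(π*x).
Note φ(0) = φ(1) = 0, so the boundary term u·φ vanishes.
LHS = ∫_0^1 u(x) φ'(x) dx = ∫_0^1 (2*π*x^2*cos(π*x) + π*x*cos(π*x) + π*cos(π*x)) dx. Term by term:
  ∫_0^1 π*cos(π*x) dx = 0;  ∫_0^1 π*x*cos(π*x) dx = -2/π;  ∫_0^1 2*π*x^2*cos(π*x) dx = -4/π.
Sum: 0 − 2/π − 4/π = -6/π.
So LHS = -6/π.
∫_0^1 v(x) φ(x) dx = ∫_0^1 (4*x*sin(π*x) + 3*sin(π*x)) dx. Term by term:
  ∫_0^1 3*sin(π*x) dx = 6/π;  ∫_0^1 4*x*sin(π*x) dx = 4/π.
Sum: 6/π + 4/π = 10/π.
So RHS = -∫_0^1 v(x) φ(x) dx = -10/π.
LHS − RHS = 4/π ≠ 0, so the identity fails.
(For a valid weak derivative the identity must hold for EVERY test function, in particular this one. The failure shows v is NOT the weak derivative of u.)
Correct weak derivative would be u'(x) = 4*x + 1.


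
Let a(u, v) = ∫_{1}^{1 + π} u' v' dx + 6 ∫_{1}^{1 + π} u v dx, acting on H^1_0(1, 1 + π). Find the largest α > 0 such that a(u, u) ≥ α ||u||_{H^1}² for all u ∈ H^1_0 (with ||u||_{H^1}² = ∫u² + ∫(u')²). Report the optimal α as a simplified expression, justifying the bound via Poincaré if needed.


α = 1

Coercivity of a(·,·) on H^1_0(1, 1 + π) means a(u, u) ≥ α ||u||_{H^1}² for every u ∈ H^1_0.
The interval has length L = π, and Poincaré/coercivity depend only on L. Here a(u, u) = ∫(u')² + (6)·∫u².
Here c = 6 ≥ 1, so a(u,u) = ∫(u')² + c∫u² ≥ ∫(u')² + ∫u² = ||u||_{H^1}², i.e. α = 1 works. No larger α is possible: a(u,u) ≥ α||u||_{H^1}² means (1−α)∫(u')² ≥ (α−c)∫u², and for the modes u_n = sin(nπ(x−x₀)/L) (x₀ the left endpoint) one has ∫u_n²/∫(u_n')² = (L/(nπ))² → 0, so a(u_n,u_n)/||u_n||_{H^1}² → 1. Hence the optimal constant is α = 1.
Therefore α = 1.


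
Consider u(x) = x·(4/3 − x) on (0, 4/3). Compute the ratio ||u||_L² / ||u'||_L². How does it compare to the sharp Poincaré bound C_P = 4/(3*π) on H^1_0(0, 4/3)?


||u||_L² / ||u'||_L² = 2*sqrt(10)/15 < C_P = 4/(3*π).

u(x) = x·(4/3 − x), so u'(x) = 4/3 - 2*x.
u(x) = x·(4/3 − x) vanishes at x = 0 and x = 4/3, so u ∈ H^1_0(0, 4/3). Differentiate via the product rule and integrate the resulting polynomials term by term.
  ∫_0^4/3 u² dx = ∫_0^4/3 (x^4 - 8*x^3/3 + 16*x^2/9) dx. Term by term:
    ∫_0^4/3 x^4 dx = 1024/1215;  ∫_0^4/3 -8*x^3/3 dx = -512/243;  ∫_0^4/3 16*x^2/9 dx = 1024/729.
  Sum: 1024/1215 − 512/243 + 1024/729 = 512/3645.
  ∫_0^4/3 (u')² dx = ∫_0^4/3 (4*x^2 - 16*x/3 + 16/9) dx. Term by term:
    ∫_0^4/3 4*x^2 dx = 256/81;  ∫_0^4/3 -16*x/3 dx = -128/27;  ∫_0^4/3 16/9 dx = 64/27.
  Sum: 256/81 − 128/27 + 64/27 = 64/81.
∫_0^4/3 u² dx = 512/3645, so ||u||_L² = 16*sqrt(10)/135.
∫_0^4/3 (u')² dx = 64/81, so ||u'||_L² = 8/9.
Ratio ||u||_L² / ||u'||_L² = 2*sqrt(10)/15.
Sharp Poincaré constant on H^1_0(0, 4/3) is C_P = L/π = 4/(3*π), achieved by sin(3*π/4·x).
A polynomial bump cannot attain the sharp Poincaré constant (only the first sine eigenfunction does), so the ratio is strictly less than C_P, consistent with ||u||_L² ≤ C_P ||u'||_L².


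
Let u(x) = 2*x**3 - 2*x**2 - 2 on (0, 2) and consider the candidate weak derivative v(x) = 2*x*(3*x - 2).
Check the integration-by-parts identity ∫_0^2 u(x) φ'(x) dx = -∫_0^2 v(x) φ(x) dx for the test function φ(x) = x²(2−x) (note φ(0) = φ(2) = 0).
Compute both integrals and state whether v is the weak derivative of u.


LHS = -32/5, RHS = -32/5. Yes, v = u' weakly.

u(x) = 2*x**3 - 2*x**2 - 2, classical derivative u'(x) = 6*x**2 - 4*x.
φ(x) = x²(2−x), so φ'(x) = x*(4 - 3*x).
Note φ(0) = φ(2) = 0, so the boundary term u·φ vanishes.
LHS = ∫_0^2 u(x) φ'(x) dx = ∫_0^2 (-6*x^5 + 14*x^4 - 8*x^3 + 6*x^2 - 8*x) dx. Term by term:
  ∫_0^2 -6*x^5 dx = -64;  ∫_0^2 14*x^4 dx = 448/5;  ∫_0^2 -8*x^3 dx = -32;
  ∫_0^2 6*x^2 dx = 16;  ∫_0^2 -8*x dx = -16.
Sum: -64 + 448/5 − 32 + 16 − 16 = -32/5.
So LHS = -32/5.
∫_0^2 v(x) φ(x) dx = ∫_0^2 (-6*x^5 + 16*x^4 - 8*x^3) dx. Term by term:
  ∫_0^2 -6*x^5 dx = -64;  ∫_0^2 16*x^4 dx = 512/5;  ∫_0^2 -8*x^3 dx = -32.
Sum: -64 + 512/5 − 32 = 32/5.
So RHS = -∫_0^2 v(x) φ(x) dx = -32/5.
LHS = RHS, so the identity holds for this test φ.
Moreover u is smooth here and v(x) = u'(x) = 6*x**2 - 4*x pointwise, so the identity holds for every test function. Hence v is the weak derivative of u.


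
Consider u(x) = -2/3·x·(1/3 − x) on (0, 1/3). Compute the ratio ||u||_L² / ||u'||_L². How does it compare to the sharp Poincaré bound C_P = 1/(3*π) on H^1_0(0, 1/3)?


||u||_L² / ||u'||_L² = sqrt(10)/30 < C_P = 1/(3*π).

u(x) = -2/3·x·(1/3 − x), so u'(x) = 4*x/3 - 2/9.
u(x) = -2/3·x·(1/3 − x) vanishes at x = 0 and x = 1/3, so u ∈ H^1_0(0, 1/3). Differentiate via the product rule and integrate the resulting polynomials term by term.
  ∫_0^1/3 u² dx = ∫_0^1/3 (4*x^4/9 - 8*x^3/27 + 4*x^2/81) dx. Term by term:
    ∫_0^1/3 4*x^4/9 dx = 4/10935;  ∫_0^1/3 -8*x^3/27 dx = -2/2187;  ∫_0^1/3 4*x^2/81 dx = 4/6561.
  Sum: 4/10935 − 2/2187 + 4/6561 = 2/32805.
  ∫_0^1/3 (u')² dx = ∫_0^1/3 (16*x^2/9 - 16*x/27 + 4/81) dx. Term by term:
    ∫_0^1/3 16*x^2/9 dx = 16/729;  ∫_0^1/3 -16*x/27 dx = -8/243;  ∫_0^1/3 4/81 dx = 4/243.
  Sum: 16/729 − 8/243 + 4/243 = 4/729.
∫_0^1/3 u² dx = 2/32805, so ||u||_L² = sqrt(10)/405.
∫_0^1/3 (u')² dx = 4/729, so ||u'||_L² = 2/27.
Ratio ||u||_L² / ||u'||_L² = sqrt(10)/30.
Sharp Poincaré constant on H^1_0(0, 1/3) is C_P = L/π = 1/(3*π), achieved by sin(3*π·x).
A polynomial bump cannot attain the sharp Poincaré constant (only the first sine eigenfunction does), so the ratio is strictly less than C_P, consistent with ||u||_L² ≤ C_P ||u'||_L².


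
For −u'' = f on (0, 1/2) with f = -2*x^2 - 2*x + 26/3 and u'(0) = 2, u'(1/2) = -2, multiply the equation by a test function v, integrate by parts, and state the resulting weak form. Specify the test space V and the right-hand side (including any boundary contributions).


V = H^1(0, 1/2) (v unrestricted at boundary; u is determined up to an additive constant); weak form: ∫_0^1/2 u'v' dx = ∫_0^1/2 (-2*x^2 - 2*x + 26/3) v dx − 2·v(1/2) − 2·v(0) for all v ∈ V.

Multiply both sides by a test function v and integrate from 0 to 1/2:
  ∫_0^1/2 −u''(x) v(x) dx = ∫_0^1/2 f(x) v(x) dx.
Integrate the LHS by parts once:
  ∫_0^1/2 −u'' v dx = −[u'(x) v(x)]_0^1/2 + ∫_0^1/2 u'(x) v'(x) dx.
Thus ∫_0^1/2 u'(x) v'(x) dx = ∫_0^1/2 f(x) v(x) dx + [u'(x) v(x)]_0^1/2.
Choose V so that boundary terms are either known or forced to vanish.
u has inhomogeneous Neumann u'(0) = 2, u'(1/2) = -2. [u' v]_0^1/2 = (-2)·v(1/2) − (2)·v(0) = − 2·v(1/2) − 2·v(0). Take V = H^1(0, 1/2); boundary term becomes part of RHS.
Weak formulation: find u (satisfying any essential BC) such that ∫_0^1/2 u'(x) v'(x) dx = ∫_0^1/2 f v dx − 2·v(1/2) − 2·v(0) for all v ∈ V (Neumann data are natural BCs: they enter the RHS as boundary terms).
Substituting f(x) = -2*x^2 - 2*x + 26/3, the right-hand side is ∫_0^1/2 (-2*x^2 - 2*x + 26/3) v dx − 2·v(1/2) − 2·v(0).
Compatibility check (pure Neumann): taking v ≡ 1 ∈ V gives 0 = ∫_0^1/2 f dx + (-2) − (2), i.e. ∫_0^1/2 f dx must equal u'(0) − u'(1/2) = 4. Indeed ∫_0^1/2 (-2*x^2 - 2*x + 26/3) dx = 4, so the data are compatible. The solution is then unique only up to an additive constant (fix it e.g. by requiring ∫_0^1/2 u dx = 0).


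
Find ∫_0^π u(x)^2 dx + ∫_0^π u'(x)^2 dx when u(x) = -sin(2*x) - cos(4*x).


||u||_{H^1(0,π)}^2 = 11*π

u'(x) = 4*sin(4*x) - 2*cos(2*x).
Expand u² and (u')² and integrate term by term on (0, π), using: for integers n ≥ 1, ∫_0^π sin²(nx) dx = ∫_0^π cos²(nx) dx = π/2; for n ≠ n', ∫_0^π sin(nx)sin(n'x) dx = ∫_0^π cos(nx)cos(n'x) dx = 0; and by product-to-sum, ∫_0^π sin(nx)cos(n'x) dx = ½∫_0^π [sin((n+n')x) + sin((n−n')x)] dx, which is 0 when n+n' is even and 2n/(n²−n'²) when n+n' is odd (it need not vanish on (0, π)).
  u² squared terms: (-1)²·∫cos(4x)² dx = 1·π/2 = π/2;  (-1)²·∫sin(2x)² dx = 1·π/2 = π/2.
  u² cross terms: 2·(-1)·(-1)·∫cos(4x)·sin(2x) dx = 2·(0) = 0.
  So ∫_0^π u² dx = π/2 + π/2 + 0 = π.
  (u')² squared terms: (-2)²·∫cos(2x)² dx = 4·π/2 = 2*π;  (4)²·∫sin(4x)² dx = 16·π/2 = 8*π.
  (u')² cross terms: 2·(-2)·(4)·∫cos(2x)·sin(4x) dx = -16·(0) = 0.
  So ∫_0^π (u')² dx = 2*π + 8*π + 0 = 10*π.
||u||_{H^1}^2 = (π) + (10*π) = 11*π.


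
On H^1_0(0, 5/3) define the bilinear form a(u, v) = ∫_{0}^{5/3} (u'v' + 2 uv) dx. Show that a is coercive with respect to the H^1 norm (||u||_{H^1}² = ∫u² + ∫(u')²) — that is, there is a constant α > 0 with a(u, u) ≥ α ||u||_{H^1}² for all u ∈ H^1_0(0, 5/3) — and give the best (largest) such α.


α = 1

Coercivity of a(·,·) on H^1_0(0, 5/3) means a(u, u) ≥ α ||u||_{H^1}² for every u ∈ H^1_0.
The interval has length L = 5/3, and Poincaré/coercivity depend only on L. Here a(u, u) = ∫(u')² + (2)·∫u².
Here c = 2 ≥ 1, so a(u,u) = ∫(u')² + c∫u² ≥ ∫(u')² + ∫u² = ||u||_{H^1}², i.e. α = 1 works. No larger α is possible: a(u,u) ≥ α||u||_{H^1}² means (1−α)∫(u')² ≥ (α−c)∫u², and for the modes u_n = sin(nπ(x−x₀)/L) (x₀ the left endpoint) one has ∫u_n²/∫(u_n')² = (L/(nπ))² → 0, so a(u_n,u_n)/||u_n||_{H^1}² → 1. Hence the optimal constant is α = 1.
Therefore α = 1.


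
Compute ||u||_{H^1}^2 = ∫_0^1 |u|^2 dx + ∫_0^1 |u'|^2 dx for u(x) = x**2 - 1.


||u||_{H^1}^2 = 28/15

The H^1 norm (squared) on an interval (0, L) is
  ||u||_{H^1}^2 = ∫_0^L u(x)^2 dx + ∫_0^L u'(x)^2 dx.
Compute u'(x) = 2*x.
Then u(x)^2 = x**4 - 2*x**2 + 1 and u'(x)^2 = 4*x**2.
Integrate each monomial from 0 to 1 using ∫_0^1 c·x^n dx = c·1^(n+1)/(n+1):
  ∫_0^1 u(x)^2 dx = ∫_0^1 (x^4 - 2*x^2 + 1) dx. Term by term:
    ∫_0^1 x^4 dx = 1/5;  ∫_0^1 -2*x^2 dx = -2/3;  ∫_0^1 1 dx = 1.
  Sum: 1/5 − 2/3 + 1 = 8/15.
  ∫_0^1 u'(x)^2 dx = ∫_0^1 (4*x^2) dx. Term by term:
    ∫_0^1 4*x^2 dx = 4/3.
Adding: ||u||_{H^1}^2 = 8/15 + 4/3 = 28/15.


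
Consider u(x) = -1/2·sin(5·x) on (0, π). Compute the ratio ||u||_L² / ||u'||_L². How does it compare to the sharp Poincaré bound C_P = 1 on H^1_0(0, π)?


||u||_L² / ||u'||_L² = 1/5 < C_P = 1.

u(x) = -1/2·sin(5·x), so u'(x) = -5*cos(5*x)/2.
Writing u(x) = A·sin(kπx/L) with A = -1/2 and k = 5, use ∫_0^L sin²(kπx/L) dx = L/2 and ∫_0^L cos²(kπx/L) dx = L/2.
u² = 1/4·sin²(5·x) and (u')² = 25/4·cos²(5·x), and each of sin², cos² integrates to L/2 = π/2 over (0, π).
∫_0^π u² dx = π/8, so ||u||_L² = sqrt(2)*sqrt(π)/4.
∫_0^π (u')² dx = 25*π/8, so ||u'||_L² = 5*sqrt(2)*sqrt(π)/4.
Ratio ||u||_L² / ||u'||_L² = 1/5.
Sharp Poincaré constant on H^1_0(0, π) is C_P = L/π = 1, achieved by sin(x).
This is the k = 5 harmonic; the ratio L/(kπ) is strictly less than C_P = L/π, consistent with the sharp inequality ||u||_L² ≤ C_P ||u'||_L².


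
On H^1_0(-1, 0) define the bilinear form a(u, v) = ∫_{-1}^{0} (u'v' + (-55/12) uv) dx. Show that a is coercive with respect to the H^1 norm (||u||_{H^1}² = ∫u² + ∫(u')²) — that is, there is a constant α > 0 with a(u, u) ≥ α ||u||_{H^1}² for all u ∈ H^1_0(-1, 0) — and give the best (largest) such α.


α = (-55/12 + π^2)/(1 + π^2)

Coercivity of a(·,·) on H^1_0(-1, 0) means a(u, u) ≥ α ||u||_{H^1}² for every u ∈ H^1_0.
The interval has length L = 1, and Poincaré/coercivity depend only on L. Here a(u, u) = ∫(u')² + (-55/12)·∫u².
Here c = -55/12 < 0 with |c| < (π/L)² = π^2, so coercivity still holds. The condition a(u,u) ≥ α||u||_{H^1}² reads (1−α)∫(u')² ≥ (α−c)∫u². Any admissible α is ≤ 1 (rapidly oscillating u have ∫u²/∫(u')² → 0), and α = 1 would force 0 ≥ (1−c)∫u², impossible since c < 1; so 1−α > 0. By the sharp Poincaré inequality on H^1_0 of an interval of length L, ∫(u')² ≥ (π/L)²∫u² with equality for the first sine mode sin(π(x−x₀)/L) (x₀ the left endpoint), so the inequality holds for all u iff (1−α)(π/L)² ≥ α − c, i.e. α ≤ ((π/L)² + c)/((π/L)² + 1) = (1 + c(L/π)²)/(1 + (L/π)²). (Direct route, valid since c ≤ 0: Poincaré gives c∫u² ≥ c(L/π)²∫(u')², so a(u,u) ≥ (1 + c(L/π)²)∫(u')², while ||u||_{H^1}² ≤ (1 + (L/π)²)∫(u')²; dividing yields the same α.) With (π/L)² = π^2 and c = -55/12, the largest admissible constant is α = ((π/L)² + c)/((π/L)² + 1).
Simplifying, α = (-55/12 + π^2)/(1 + π^2).


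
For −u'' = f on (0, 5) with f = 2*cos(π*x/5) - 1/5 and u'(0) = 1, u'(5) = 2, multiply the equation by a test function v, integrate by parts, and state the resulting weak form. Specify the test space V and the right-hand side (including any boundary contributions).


V = H^1(0, 5) (v unrestricted at boundary; u is determined up to an additive constant); weak form: ∫_0^5 u'v' dx = ∫_0^5 (2*cos(π*x/5) - 1/5) v dx + 2·v(5) − v(0) for all v ∈ V.

Multiply both sides by a test function v and integrate from 0 to 5:
  ∫_0^5 −u''(x) v(x) dx = ∫_0^5 f(x) v(x) dx.
Integrate the LHS by parts once:
  ∫_0^5 −u'' v dx = −[u'(x) v(x)]_0^5 + ∫_0^5 u'(x) v'(x) dx.
Thus ∫_0^5 u'(x) v'(x) dx = ∫_0^5 f(x) v(x) dx + [u'(x) v(x)]_0^5.
Choose V so that boundary terms are either known or forced to vanish.
u has inhomogeneous Neumann u'(0) = 1, u'(5) = 2. [u' v]_0^5 = (2)·v(5) − (1)·v(0) = 2·v(5) − v(0). Take V = H^1(0, 5); boundary term becomes part of RHS.
Weak formulation: find u (satisfying any essential BC) such that ∫_0^5 u'(x) v'(x) dx = ∫_0^5 f v dx + 2·v(5) − v(0) for all v ∈ V (Neumann data are natural BCs: they enter the RHS as boundary terms).
Substituting f(x) = 2*cos(π*x/5) - 1/5, the right-hand side is ∫_0^5 (2*cos(π*x/5) - 1/5) v dx + 2·v(5) − v(0).
Compatibility check (pure Neumann): taking v ≡ 1 ∈ V gives 0 = ∫_0^5 f dx + (2) − (1), i.e. ∫_0^5 f dx must equal u'(0) − u'(5) = -1. Indeed ∫_0^5 (2*cos(π*x/5) - 1/5) dx = -1, so the data are compatible. The solution is then unique only up to an additive constant (fix it e.g. by requiring ∫_0^5 u dx = 0).


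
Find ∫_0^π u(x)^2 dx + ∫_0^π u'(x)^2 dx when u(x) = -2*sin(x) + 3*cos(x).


||u||_{H^1(0,π)}^2 = 13*π

u'(x) = -3*sin(x) - 2*cos(x).
Expand u² and (u')² and integrate term by term on (0, π), using: for integers n ≥ 1, ∫_0^π sin²(nx) dx = ∫_0^π cos²(nx) dx = π/2; for n ≠ n', ∫_0^π sin(nx)sin(n'x) dx = ∫_0^π cos(nx)cos(n'x) dx = 0; and by product-to-sum, ∫_0^π sin(nx)cos(n'x) dx = ½∫_0^π [sin((n+n')x) + sin((n−n')x)] dx, which is 0 when n+n' is even and 2n/(n²−n'²) when n+n' is odd (it need not vanish on (0, π)).
  u² squared terms: (-2)²·∫sin(x)² dx = 4·π/2 = 2*π;  (3)²·∫cos(x)² dx = 9·π/2 = 9*π/2.
  u² cross terms: 2·(-2)·(3)·∫sin(x)·cos(x) dx = -12·(0) = 0.
  So ∫_0^π u² dx = 2*π + 9*π/2 + 0 = 13*π/2.
  (u')² squared terms: (-3)²·∫sin(x)² dx = 9·π/2 = 9*π/2;  (-2)²·∫cos(x)² dx = 4·π/2 = 2*π.
  (u')² cross terms: 2·(-3)·(-2)·∫sin(x)·cos(x) dx = 12·(0) = 0.
  So ∫_0^π (u')² dx = 9*π/2 + 2*π + 0 = 13*π/2.
||u||_{H^1}^2 = (13*π/2) + (13*π/2) = 13*π.


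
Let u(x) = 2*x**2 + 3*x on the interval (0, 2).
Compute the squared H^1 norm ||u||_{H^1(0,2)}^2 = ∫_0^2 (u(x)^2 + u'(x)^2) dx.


||u||_{H^1}^2 = 3094/15

The H^1 norm (squared) on an interval (0, L) is
  ||u||_{H^1}^2 = ∫_0^L u(x)^2 dx + ∫_0^L u'(x)^2 dx.
Compute u'(x) = 4*x + 3.
Then u(x)^2 = 4*x**4 + 12*x**3 + 9*x**2 and u'(x)^2 = 16*x**2 + 24*x + 9.
Integrate each monomial from 0 to 2 using ∫_0^2 c·x^n dx = c·2^(n+1)/(n+1):
  ∫_0^2 u(x)^2 dx = ∫_0^2 (4*x^4 + 12*x^3 + 9*x^2) dx. Term by term:
    ∫_0^2 4*x^4 dx = 128/5;  ∫_0^2 12*x^3 dx = 48;  ∫_0^2 9*x^2 dx = 24.
  Sum: 128/5 + 48 + 24 = 488/5.
  ∫_0^2 u'(x)^2 dx = ∫_0^2 (16*x^2 + 24*x + 9) dx. Term by term:
    ∫_0^2 16*x^2 dx = 128/3;  ∫_0^2 24*x dx = 48;  ∫_0^2 9 dx = 18.
  Sum: 128/3 + 48 + 18 = 326/3.
Adding: ||u||_{H^1}^2 = 488/5 + 326/3 = 3094/15.


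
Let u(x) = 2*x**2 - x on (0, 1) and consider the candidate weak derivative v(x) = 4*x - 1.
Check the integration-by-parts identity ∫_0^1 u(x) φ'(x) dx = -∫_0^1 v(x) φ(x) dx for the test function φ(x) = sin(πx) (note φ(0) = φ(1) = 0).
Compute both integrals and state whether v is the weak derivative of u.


LHS = -2/π, RHS = -2/π. Yes, v = u' weakly.

u(x) = 2*x**2 - x, classical derivative u'(x) = 4*x - 1.
φ(x) = sin(πx), so φ'(x) = π*cos(π*x).
Note φ(0) = φ(1) = 0, so the boundary term u·φ vanishes.
LHS = ∫_0^1 u(x) φ'(x) dx = ∫_0^1 (2*π*x^2*cos(π*x) - π*x*cos(π*x)) dx. Term by term:
  ∫_0^1 -π*x*cos(π*x) dx = 2/π;  ∫_0^1 2*π*x^2*cos(π*x) dx = -4/π.
Sum: 2/π − 4/π = -2/π.
So LHS = -2/π.
∫_0^1 v(x) φ(x) dx = ∫_0^1 (4*x*sin(π*x) - sin(π*x)) dx. Term by term:
  ∫_0^1 -sin(π*x) dx = -2/π;  ∫_0^1 4*x*sin(π*x) dx = 4/π.
Sum: -2/π + 4/π = 2/π.
So RHS = -∫_0^1 v(x) φ(x) dx = -2/π.
LHS = RHS, so the identity holds for this test φ.
Moreover u is smooth here and v(x) = u'(x) = 4*x - 1 pointwise, so the identity holds for every test function. Hence v is the weak derivative of u.


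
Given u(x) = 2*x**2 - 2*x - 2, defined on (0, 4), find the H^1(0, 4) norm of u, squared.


||u||_{H^1}^2 = 2656/5

The H^1 norm (squared) on an interval (0, L) is
  ||u||_{H^1}^2 = ∫_0^L u(x)^2 dx + ∫_0^L u'(x)^2 dx.
Compute u'(x) = 4*x - 2.
Then u(x)^2 = 4*x**4 - 8*x**3 - 4*x**2 + 8*x + 4 and u'(x)^2 = 16*x**2 - 16*x + 4.
Integrate each monomial from 0 to 4 using ∫_0^4 c·x^n dx = c·4^(n+1)/(n+1):
  ∫_0^4 u(x)^2 dx = ∫_0^4 (4*x^4 - 8*x^3 - 4*x^2 + 8*x + 4) dx. Term by term:
    ∫_0^4 4*x^4 dx = 4096/5;  ∫_0^4 -8*x^3 dx = -512;  ∫_0^4 -4*x^2 dx = -256/3;
    ∫_0^4 8*x dx = 64;  ∫_0^4 4 dx = 16.
  Sum: 4096/5 − 512 − 256/3 + 64 + 16 = 4528/15.
  ∫_0^4 u'(x)^2 dx = ∫_0^4 (16*x^2 - 16*x + 4) dx. Term by term:
    ∫_0^4 16*x^2 dx = 1024/3;  ∫_0^4 -16*x dx = -128;  ∫_0^4 4 dx = 16.
  Sum: 1024/3 − 128 + 16 = 688/3.
Adding: ||u||_{H^1}^2 = 4528/15 + 688/3 = 2656/5.


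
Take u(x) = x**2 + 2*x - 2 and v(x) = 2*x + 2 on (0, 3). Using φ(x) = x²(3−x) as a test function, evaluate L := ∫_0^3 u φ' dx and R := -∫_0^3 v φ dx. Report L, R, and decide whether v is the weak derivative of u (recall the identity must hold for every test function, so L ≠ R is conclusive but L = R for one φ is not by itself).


LHS = -189/5, RHS = -189/5. Yes, v = u' weakly.

u(x) = x**2 + 2*x - 2, classical derivative u'(x) = 2*x + 2.
φ(x) = x²(3−x), so φ'(x) = 3*x*(2 - x).
Note φ(0) = φ(3) = 0, so the boundary term u·φ vanishes.
LHS = ∫_0^3 u(x) φ'(x) dx = ∫_0^3 (-3*x^4 + 18*x^2 - 12*x) dx. Term by term:
  ∫_0^3 -3*x^4 dx = -729/5;  ∫_0^3 18*x^2 dx = 162;  ∫_0^3 -12*x dx = -54.
Sum: -729/5 + 162 − 54 = -189/5.
So LHS = -189/5.
∫_0^3 v(x) φ(x) dx = ∫_0^3 (-2*x^4 + 4*x^3 + 6*x^2) dx. Term by term:
  ∫_0^3 -2*x^4 dx = -486/5;  ∫_0^3 4*x^3 dx = 81;  ∫_0^3 6*x^2 dx = 54.
Sum: -486/5 + 81 + 54 = 189/5.
So RHS = -∫_0^3 v(x) φ(x) dx = -189/5.
LHS = RHS, so the identity holds for this test φ.
Moreover u is smooth here and v(x) = u'(x) = 2*x + 2 pointwise, so the identity holds for every test function. Hence v is the weak derivative of u.


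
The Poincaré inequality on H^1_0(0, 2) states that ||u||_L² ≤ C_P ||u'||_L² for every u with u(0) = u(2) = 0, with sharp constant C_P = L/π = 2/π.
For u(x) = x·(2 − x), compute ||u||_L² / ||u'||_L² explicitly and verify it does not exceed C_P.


||u||_L² / ||u'||_L² = sqrt(10)/5 < C_P = 2/π.

u(x) = x·(2 − x), so u'(x) = 2 - 2*x.
u(x) = x·(2 − x) vanishes at x = 0 and x = 2, so u ∈ H^1_0(0, 2). Differentiate via the product rule and integrate the resulting polynomials term by term.
  ∫_0^2 u² dx = ∫_0^2 (x^4 - 4*x^3 + 4*x^2) dx. Term by term:
    ∫_0^2 x^4 dx = 32/5;  ∫_0^2 -4*x^3 dx = -16;  ∫_0^2 4*x^2 dx = 32/3.
  Sum: 32/5 − 16 + 32/3 = 16/15.
  ∫_0^2 (u')² dx = ∫_0^2 (4*x^2 - 8*x + 4) dx. Term by term:
    ∫_0^2 4*x^2 dx = 32/3;  ∫_0^2 -8*x dx = -16;  ∫_0^2 4 dx = 8.
  Sum: 32/3 − 16 + 8 = 8/3.
∫_0^2 u² dx = 16/15, so ||u||_L² = 4*sqrt(15)/15.
∫_0^2 (u')² dx = 8/3, so ||u'||_L² = 2*sqrt(6)/3.
Ratio ||u||_L² / ||u'||_L² = sqrt(10)/5.
Sharp Poincaré constant on H^1_0(0, 2) is C_P = L/π = 2/π, achieved by sin(π/2·x).
A polynomial bump cannot attain the sharp Poincaré constant (only the first sine eigenfunction does), so the ratio is strictly less than C_P, consistent with ||u||_L² ≤ C_P ||u'||_L².


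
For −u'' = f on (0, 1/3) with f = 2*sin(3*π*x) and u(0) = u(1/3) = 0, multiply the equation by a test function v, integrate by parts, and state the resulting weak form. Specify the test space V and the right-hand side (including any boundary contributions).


V = H^1_0(0, 1/3) (so v(0) = v(1/3) = 0); weak form: ∫_0^1/3 u'v' dx = ∫_0^1/3 (2*sin(3*π*x)) v dx for all v ∈ V.

Multiply both sides by a test function v and integrate from 0 to 1/3:
  ∫_0^1/3 −u''(x) v(x) dx = ∫_0^1/3 f(x) v(x) dx.
Integrate the LHS by parts once:
  ∫_0^1/3 −u'' v dx = −[u'(x) v(x)]_0^1/3 + ∫_0^1/3 u'(x) v'(x) dx.
Thus ∫_0^1/3 u'(x) v'(x) dx = ∫_0^1/3 f(x) v(x) dx + [u'(x) v(x)]_0^1/3.
Choose V so that boundary terms are either known or forced to vanish.
u is Dirichlet: u(0) = u(1/3) = 0. Let V = H^1_0(0, 1/3); then v(0) = v(1/3) = 0, and [u' v]_0^1/3 = 0.
Weak formulation: find u (satisfying any essential BC) such that ∫_0^1/3 u'(x) v'(x) dx = ∫_0^1/3 f v dx for all v ∈ V.
Substituting f(x) = 2*sin(3*π*x), the right-hand side is ∫_0^1/3 (2*sin(3*π*x)) v dx.


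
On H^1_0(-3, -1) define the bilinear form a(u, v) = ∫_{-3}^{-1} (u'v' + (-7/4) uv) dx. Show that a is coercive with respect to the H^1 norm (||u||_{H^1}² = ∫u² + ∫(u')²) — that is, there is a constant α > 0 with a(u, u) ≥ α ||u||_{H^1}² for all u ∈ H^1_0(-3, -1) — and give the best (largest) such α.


α = (-7 + π^2)/(4 + π^2)

Coercivity of a(·,·) on H^1_0(-3, -1) means a(u, u) ≥ α ||u||_{H^1}² for every u ∈ H^1_0.
The interval has length L = 2, and Poincaré/coercivity depend only on L. Here a(u, u) = ∫(u')² + (-7/4)·∫u².
Here c = -7/4 < 0 with |c| < (π/L)² = π^2/4, so coercivity still holds. The condition a(u,u) ≥ α||u||_{H^1}² reads (1−α)∫(u')² ≥ (α−c)∫u². Any admissible α is ≤ 1 (rapidly oscillating u have ∫u²/∫(u')² → 0), and α = 1 would force 0 ≥ (1−c)∫u², impossible since c < 1; so 1−α > 0. By the sharp Poincaré inequality on H^1_0 of an interval of length L, ∫(u')² ≥ (π/L)²∫u² with equality for the first sine mode sin(π(x−x₀)/L) (x₀ the left endpoint), so the inequality holds for all u iff (1−α)(π/L)² ≥ α − c, i.e. α ≤ ((π/L)² + c)/((π/L)² + 1) = (1 + c(L/π)²)/(1 + (L/π)²). (Direct route, valid since c ≤ 0: Poincaré gives c∫u² ≥ c(L/π)²∫(u')², so a(u,u) ≥ (1 + c(L/π)²)∫(u')², while ||u||_{H^1}² ≤ (1 + (L/π)²)∫(u')²; dividing yields the same α.) With (π/L)² = π^2/4 and c = -7/4, the largest admissible constant is α = ((π/L)² + c)/((π/L)² + 1).
Simplifying, α = (-7 + π^2)/(4 + π^2).


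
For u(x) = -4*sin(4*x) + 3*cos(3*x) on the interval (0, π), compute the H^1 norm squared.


||u||_{H^1(0,π)}^2 = -1920/7 + 181*π

u'(x) = -9*sin(3*x) - 16*cos(4*x).
Expand u² and (u')² and integrate term by term on (0, π), using: for integers n ≥ 1, ∫_0^π sin²(nx) dx = ∫_0^π cos²(nx) dx = π/2; for n ≠ n', ∫_0^π sin(nx)sin(n'x) dx = ∫_0^π cos(nx)cos(n'x) dx = 0; and by product-to-sum, ∫_0^π sin(nx)cos(n'x) dx = ½∫_0^π [sin((n+n')x) + sin((n−n')x)] dx, which is 0 when n+n' is even and 2n/(n²−n'²) when n+n' is odd (it need not vanish on (0, π)).
  u² squared terms: (-4)²·∫sin(4x)² dx = 16·π/2 = 8*π;  (3)²·∫cos(3x)² dx = 9·π/2 = 9*π/2.
  u² cross terms: 2·(-4)·(3)·∫sin(4x)·cos(3x) dx = -24·(8/7) = -192/7.
  So ∫_0^π u² dx = 8*π + 9*π/2 − 192/7 = -192/7 + 25*π/2.
  (u')² squared terms: (-16)²·∫cos(4x)² dx = 256·π/2 = 128*π;  (-9)²·∫sin(3x)² dx = 81·π/2 = 81*π/2.
  (u')² cross terms: 2·(-16)·(-9)·∫cos(4x)·sin(3x) dx = 288·(-6/7) = -1728/7.
  So ∫_0^π (u')² dx = 128*π + 81*π/2 − 1728/7 = -1728/7 + 337*π/2.
||u||_{H^1}^2 = (-192/7 + 25*π/2) + (-1728/7 + 337*π/2) = -1920/7 + 181*π.


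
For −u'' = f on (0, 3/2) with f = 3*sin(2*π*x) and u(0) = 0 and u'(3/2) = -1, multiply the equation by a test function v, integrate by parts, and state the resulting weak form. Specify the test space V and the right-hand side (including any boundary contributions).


V = {v ∈ H^1(0, 3/2) : v(0) = 0} (test functions vanish at x = 0 where u is specified); weak form: ∫_0^3/2 u'v' dx = ∫_0^3/2 (3*sin(2*π*x)) v dx − v(3/2) for all v ∈ V.

Multiply both sides by a test function v and integrate from 0 to 3/2:
  ∫_0^3/2 −u''(x) v(x) dx = ∫_0^3/2 f(x) v(x) dx.
Integrate the LHS by parts once:
  ∫_0^3/2 −u'' v dx = −[u'(x) v(x)]_0^3/2 + ∫_0^3/2 u'(x) v'(x) dx.
Thus ∫_0^3/2 u'(x) v'(x) dx = ∫_0^3/2 f(x) v(x) dx + [u'(x) v(x)]_0^3/2.
Choose V so that boundary terms are either known or forced to vanish.
Mixed BC: u(0) = 0 (Dirichlet) and u'(3/2) = -1 (Neumann). Define V = {v ∈ H^1(0, 3/2) : v(0) = 0}. Then [u' v]_0^3/2 = u'(3/2)·v(3/2) − u'(0)·0 = − v(3/2).
Weak formulation: find u (satisfying any essential BC) such that ∫_0^3/2 u'(x) v'(x) dx = ∫_0^3/2 f v dx − v(3/2) for all v ∈ V (Dirichlet at 0 absorbed into V; Neumann datum at x = 3/2 contributes the boundary term).
Substituting f(x) = 3*sin(2*π*x), the right-hand side is ∫_0^3/2 (3*sin(2*π*x)) v dx − v(3/2).


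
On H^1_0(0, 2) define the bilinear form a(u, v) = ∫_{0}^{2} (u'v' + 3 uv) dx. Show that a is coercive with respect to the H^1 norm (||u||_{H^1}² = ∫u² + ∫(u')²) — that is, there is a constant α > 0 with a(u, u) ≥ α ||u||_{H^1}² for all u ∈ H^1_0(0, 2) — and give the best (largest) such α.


α = 1

Coercivity of a(·,·) on H^1_0(0, 2) means a(u, u) ≥ α ||u||_{H^1}² for every u ∈ H^1_0.
The interval has length L = 2, and Poincaré/coercivity depend only on L. Here a(u, u) = ∫(u')² + (3)·∫u².
Here c = 3 ≥ 1, so a(u,u) = ∫(u')² + c∫u² ≥ ∫(u')² + ∫u² = ||u||_{H^1}², i.e. α = 1 works. No larger α is possible: a(u,u) ≥ α||u||_{H^1}² means (1−α)∫(u')² ≥ (α−c)∫u², and for the modes u_n = sin(nπ(x−x₀)/L) (x₀ the left endpoint) one has ∫u_n²/∫(u_n')² = (L/(nπ))² → 0, so a(u_n,u_n)/||u_n||_{H^1}² → 1. Hence the optimal constant is α = 1.
Therefore α = 1.


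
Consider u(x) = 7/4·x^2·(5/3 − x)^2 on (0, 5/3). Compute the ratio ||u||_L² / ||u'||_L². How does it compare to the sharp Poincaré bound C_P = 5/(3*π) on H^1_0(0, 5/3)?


||u||_L² / ||u'||_L² = 5*sqrt(3)/18 < C_P = 5/(3*π).

u(x) = 7/4·x^2·(5/3 − x)^2, so u'(x) = 7*x*(3*x - 5)*(6*x - 5)/18.
u(x) = 7/4·x^2·(5/3 − x)^2 vanishes at x = 0 and x = 5/3, so u ∈ H^1_0(0, 5/3). Differentiate via the product rule and integrate the resulting polynomials term by term.
  ∫_0^5/3 u² dx = ∫_0^5/3 (49*x^8/16 - 245*x^7/12 + 1225*x^6/24 - 6125*x^5/108 + 30625*x^4/1296) dx. Term by term:
    ∫_0^5/3 49*x^8/16 dx = 95703125/2834352;  ∫_0^5/3 -245*x^7/12 dx = -95703125/629856;  ∫_0^5/3 1225*x^6/24 dx = 13671875/52488;
    ∫_0^5/3 -6125*x^5/108 dx = -95703125/472392;  ∫_0^5/3 30625*x^4/1296 dx = 19140625/314928.
  Sum: 95703125/2834352 − 95703125/629856 + 13671875/52488 − 95703125/472392 + 19140625/314928 = 2734375/5668704.
  ∫_0^5/3 (u')² dx = ∫_0^5/3 (49*x^6 - 245*x^5 + 15925*x^4/36 - 6125*x^3/18 + 30625*x^2/324) dx. Term by term:
    ∫_0^5/3 49*x^6 dx = 546875/2187;  ∫_0^5/3 -245*x^5 dx = -3828125/4374;  ∫_0^5/3 15925*x^4/36 dx = 9953125/8748;
    ∫_0^5/3 -6125*x^3/18 dx = -3828125/5832;  ∫_0^5/3 30625*x^2/324 dx = 3828125/26244.
  Sum: 546875/2187 − 3828125/4374 + 9953125/8748 − 3828125/5832 + 3828125/26244 = 109375/52488.
∫_0^5/3 u² dx = 2734375/5668704, so ||u||_L² = 625*sqrt(42)/5832.
∫_0^5/3 (u')² dx = 109375/52488, so ||u'||_L² = 125*sqrt(14)/324.
Ratio ||u||_L² / ||u'||_L² = 5*sqrt(3)/18.
Sharp Poincaré constant on H^1_0(0, 5/3) is C_P = L/π = 5/(3*π), achieved by sin(3*π/5·x).
A polynomial bump cannot attain the sharp Poincaré constant (only the first sine eigenfunction does), so the ratio is strictly less than C_P, consistent with ||u||_L² ≤ C_P ||u'||_L².


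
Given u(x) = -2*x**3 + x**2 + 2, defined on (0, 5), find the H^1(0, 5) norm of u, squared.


||u||_{H^1}^2 = 1106795/21

The H^1 norm (squared) on an interval (0, L) is
  ||u||_{H^1}^2 = ∫_0^L u(x)^2 dx + ∫_0^L u'(x)^2 dx.
Compute u'(x) = -6*x**2 + 2*x.
Then u(x)^2 = 4*x**6 - 4*x**5 + x**4 - 8*x**3 + 4*x**2 + 4 and u'(x)^2 = 36*x**4 - 24*x**3 + 4*x**2.
Integrate each monomial from 0 to 5 using ∫_0^5 c·x^n dx = c·5^(n+1)/(n+1):
  ∫_0^5 u(x)^2 dx = ∫_0^5 (4*x^6 - 4*x^5 + x^4 - 8*x^3 + 4*x^2 + 4) dx. Term by term:
    ∫_0^5 4*x^6 dx = 312500/7;  ∫_0^5 -4*x^5 dx = -31250/3;  ∫_0^5 x^4 dx = 625;
    ∫_0^5 -8*x^3 dx = -1250;  ∫_0^5 4*x^2 dx = 500/3;  ∫_0^5 4 dx = 20.
  Sum: 312500/7 − 31250/3 + 625 − 1250 + 500/3 + 20 = 236515/7.
  ∫_0^5 u'(x)^2 dx = ∫_0^5 (36*x^4 - 24*x^3 + 4*x^2) dx. Term by term:
    ∫_0^5 36*x^4 dx = 22500;  ∫_0^5 -24*x^3 dx = -3750;  ∫_0^5 4*x^2 dx = 500/3.
  Sum: 22500 − 3750 + 500/3 = 56750/3.
Adding: ||u||_{H^1}^2 = 236515/7 + 56750/3 = 1106795/21.


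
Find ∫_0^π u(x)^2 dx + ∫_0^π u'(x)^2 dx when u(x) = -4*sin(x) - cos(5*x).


||u||_{H^1(0,π)}^2 = 29*π

u'(x) = 5*sin(5*x) - 4*cos(x).
Expand u² and (u')² and integrate term by term on (0, π), using: for integers n ≥ 1, ∫_0^π sin²(nx) dx = ∫_0^π cos²(nx) dx = π/2; for n ≠ n', ∫_0^π sin(nx)sin(n'x) dx = ∫_0^π cos(nx)cos(n'x) dx = 0; and by product-to-sum, ∫_0^π sin(nx)cos(n'x) dx = ½∫_0^π [sin((n+n')x) + sin((n−n')x)] dx, which is 0 when n+n' is even and 2n/(n²−n'²) when n+n' is odd (it need not vanish on (0, π)).
  u² squared terms: (-1)²·∫cos(5x)² dx = 1·π/2 = π/2;  (-4)²·∫sin(x)² dx = 16·π/2 = 8*π.
  u² cross terms: 2·(-1)·(-4)·∫cos(5x)·sin(x) dx = 8·(0) = 0.
  So ∫_0^π u² dx = π/2 + 8*π + 0 = 17*π/2.
  (u')² squared terms: (-4)²·∫cos(x)² dx = 16·π/2 = 8*π;  (5)²·∫sin(5x)² dx = 25·π/2 = 25*π/2.
  (u')² cross terms: 2·(-4)·(5)·∫cos(x)·sin(5x) dx = -40·(0) = 0.
  So ∫_0^π (u')² dx = 8*π + 25*π/2 + 0 = 41*π/2.
||u||_{H^1}^2 = (17*π/2) + (41*π/2) = 29*π.
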